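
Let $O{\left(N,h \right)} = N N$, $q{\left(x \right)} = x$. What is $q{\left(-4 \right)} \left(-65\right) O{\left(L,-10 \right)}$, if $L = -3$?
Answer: $2340$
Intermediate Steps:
$O{\left(N,h \right)} = N^{2}$
$q{\left(-4 \right)} \left(-65\right) O{\left(L,-10 \right)} = \left(-4\right) \left(-65\right) \left(-3\right)^{2} = 260 \cdot 9 = 2340$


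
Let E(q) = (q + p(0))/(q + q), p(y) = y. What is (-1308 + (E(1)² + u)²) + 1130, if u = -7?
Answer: -2119/16 ≈ -132.44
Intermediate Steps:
E(q) = ½ (E(q) = (q + 0)/(q + q) = q/((2*q)) = q*(1/(2*q)) = ½)
(-1308 + (E(1)² + u)²) + 1130 = (-1308 + ((½)² - 7)²) + 1130 = (-1308 + (¼ - 7)²) + 1130 = (-1308 + (-27/4)²) + 1130 = (-1308 + 729/16) + 1130 = -20199/16 + 1130 = -2119/16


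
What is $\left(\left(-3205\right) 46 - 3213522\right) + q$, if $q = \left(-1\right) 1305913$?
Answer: $-4666865$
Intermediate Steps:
$q = -1305913$
$\left(\left(-3205\right) 46 - 3213522\right) + q = \left(\left(-3205\right) 46 - 3213522\right) - 1305913 = \left(-147430 - 3213522\right) - 1305913 = -3360952 - 1305913 = -4666865$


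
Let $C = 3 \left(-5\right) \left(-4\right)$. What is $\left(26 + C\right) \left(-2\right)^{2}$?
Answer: $344$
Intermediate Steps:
$C = 60$ ($C = \left(-15\right) \left(-4\right) = 60$)
$\left(26 + C\right) \left(-2\right)^{2} = \left(26 + 60\right) \left(-2\right)^{2} = 86 \cdot 4 = 344$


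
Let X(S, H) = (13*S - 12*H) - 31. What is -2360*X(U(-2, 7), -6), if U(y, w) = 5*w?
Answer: -1170560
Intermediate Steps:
X(S, H) = -31 - 12*H + 13*S (X(S, H) = (-12*H + 13*S) - 31 = -31 - 12*H + 13*S)
-2360*X(U(-2, 7), -6) = -2360*(-31 - 12*(-6) + 13*(5*7)) = -2360*(-31 + 72 + 13*35) = -2360*(-31 + 72 + 455) = -2360*496 = -1170560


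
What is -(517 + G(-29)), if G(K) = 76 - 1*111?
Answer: -482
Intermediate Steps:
G(K) = -35 (G(K) = 76 - 111 = -35)
-(517 + G(-29)) = -(517 - 35) = -1*482 = -482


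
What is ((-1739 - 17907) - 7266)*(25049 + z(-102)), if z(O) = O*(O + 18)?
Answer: -904700704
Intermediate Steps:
z(O) = O*(18 + O)
((-1739 - 17907) - 7266)*(25049 + z(-102)) = ((-1739 - 17907) - 7266)*(25049 - 102*(18 - 102)) = (-19646 - 7266)*(25049 - 102*(-84)) = -26912*(25049 + 8568) = -26912*33617 = -904700704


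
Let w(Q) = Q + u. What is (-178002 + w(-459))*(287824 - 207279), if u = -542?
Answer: -14417796635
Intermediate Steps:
w(Q) = -542 + Q (w(Q) = Q - 542 = -542 + Q)
(-178002 + w(-459))*(287824 - 207279) = (-178002 + (-542 - 459))*(287824 - 207279) = (-178002 - 1001)*80545 = -179003*80545 = -14417796635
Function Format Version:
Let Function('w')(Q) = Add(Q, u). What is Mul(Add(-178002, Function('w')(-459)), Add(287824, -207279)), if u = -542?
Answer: -14417796635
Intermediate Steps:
Function('w')(Q) = Add(-542, Q) (Function('w')(Q) = Add(Q, -542) = Add(-542, Q))
Mul(Add(-178002, Function('w')(-459)), Add(287824, -207279)) = Mul(Add(-178002, Add(-542, -459)), Add(287824, -207279)) = Mul(Add(-178002, -1001), 80545) = Mul(-179003, 80545) = -14417796635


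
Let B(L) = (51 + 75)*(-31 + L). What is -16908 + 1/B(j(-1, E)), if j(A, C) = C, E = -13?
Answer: -93737953/5544 ≈ -16908.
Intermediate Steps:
B(L) = -3906 + 126*L (B(L) = 126*(-31 + L) = -3906 + 126*L)
-16908 + 1/B(j(-1, E)) = -16908 + 1/(-3906 + 126*(-13)) = -16908 + 1/(-3906 - 1638) = -16908 + 1/(-5544) = -16908 - 1/5544 = -93737953/5544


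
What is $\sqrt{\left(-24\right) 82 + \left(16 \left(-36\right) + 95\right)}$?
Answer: $i \sqrt{2449} \approx 49.487 i$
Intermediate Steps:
$\sqrt{\left(-24\right) 82 + \left(16 \left(-36\right) + 95\right)} = \sqrt{-1968 + \left(-576 + 95\right)} = \sqrt{-1968 - 481} = \sqrt{-2449} = i \sqrt{2449}$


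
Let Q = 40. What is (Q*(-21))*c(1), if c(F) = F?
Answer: -840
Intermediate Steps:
(Q*(-21))*c(1) = (40*(-21))*1 = -840*1 = -840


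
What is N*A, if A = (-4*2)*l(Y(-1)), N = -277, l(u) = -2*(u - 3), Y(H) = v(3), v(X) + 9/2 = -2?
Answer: 42104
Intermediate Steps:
v(X) = -13/2 (v(X) = -9/2 - 2 = -13/2)
Y(H) = -13/2
l(u) = 6 - 2*u (l(u) = -2*(-3 + u) = 6 - 2*u)
A = -152 (A = (-4*2)*(6 - 2*(-13/2)) = -8*(6 + 13) = -8*19 = -152)
N*A = -277*(-152) = 42104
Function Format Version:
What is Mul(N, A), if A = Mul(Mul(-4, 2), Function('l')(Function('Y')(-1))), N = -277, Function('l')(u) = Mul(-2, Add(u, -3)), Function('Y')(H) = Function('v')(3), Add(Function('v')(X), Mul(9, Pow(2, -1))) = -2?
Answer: 42104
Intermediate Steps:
Function('v')(X) = Rational(-13, 2) (Function('v')(X) = Add(Rational(-9, 2), -2) = Rational(-13, 2))
Function('Y')(H) = Rational(-13, 2)
Function('l')(u) = Add(6, Mul(-2, u)) (Function('l')(u) = Mul(-2, Add(-3, u)) = Add(6, Mul(-2, u)))
A = -152 (A = Mul(Mul(-4, 2), Add(6, Mul(-2, Rational(-13, 2)))) = Mul(-8, Add(6, 13)) = Mul(-8, 19) = -152)
Mul(N, A) = Mul(-277, -152) = 42104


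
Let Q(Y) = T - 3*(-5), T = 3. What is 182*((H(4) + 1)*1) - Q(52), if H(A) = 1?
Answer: 346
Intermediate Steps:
Q(Y) = 18 (Q(Y) = 3 - 3*(-5) = 3 + 15 = 18)
182*((H(4) + 1)*1) - Q(52) = 182*((1 + 1)*1) - 1*18 = 182*(2*1) - 18 = 182*2 - 18 = 364 - 18 = 346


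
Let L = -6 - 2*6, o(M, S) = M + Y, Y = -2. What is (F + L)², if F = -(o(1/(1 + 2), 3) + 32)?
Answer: 21025/9 ≈ 2336.1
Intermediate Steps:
o(M, S) = -2 + M (o(M, S) = M - 2 = -2 + M)
L = -18 (L = -6 - 12 = -18)
F = -91/3 (F = -((-2 + 1/(1 + 2)) + 32) = -((-2 + 1/3) + 32) = -((-2 + ⅓) + 32) = -(-5/3 + 32) = -1*91/3 = -91/3 ≈ -30.333)
(F + L)² = (-91/3 - 18)² = (-145/3)² = 21025/9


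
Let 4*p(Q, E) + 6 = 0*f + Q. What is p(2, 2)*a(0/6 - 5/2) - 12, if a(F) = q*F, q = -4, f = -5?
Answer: -22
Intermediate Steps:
p(Q, E) = -3/2 + Q/4 (p(Q, E) = -3/2 + (0*(-5) + Q)/4 = -3/2 + (0 + Q)/4 = -3/2 + Q/4)
a(F) = -4*F
p(2, 2)*a(0/6 - 5/2) - 12 = (-3/2 + (¼)*2)*(-4*(0/6 - 5/2)) - 12 = (-3/2 + ½)*(-4*(0*(⅙) - 5*½)) - 12 = -(-4)*(0 - 5/2) - 12 = -(-4)*(-5)/2 - 12 = -1*10 - 12 = -10 - 12 = -22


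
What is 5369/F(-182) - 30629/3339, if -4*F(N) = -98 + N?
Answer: 2254723/33390 ≈ 67.527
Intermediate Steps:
F(N) = 49/2 - N/4 (F(N) = -(-98 + N)/4 = 49/2 - N/4)
5369/F(-182) - 30629/3339 = 5369/(49/2 - ¼*(-182)) - 30629/3339 = 5369/(49/2 + 91/2) - 30629*1/3339 = 5369/70 - 30629/3339 = 5369*(1/70) - 30629/3339 = 767/10 - 30629/3339 = 2254723/33390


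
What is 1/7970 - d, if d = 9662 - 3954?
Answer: -45492759/7970 ≈ -5708.0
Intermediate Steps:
d = 5708
1/7970 - d = 1/7970 - 1*5708 = 1/7970 - 5708 = -45492759/7970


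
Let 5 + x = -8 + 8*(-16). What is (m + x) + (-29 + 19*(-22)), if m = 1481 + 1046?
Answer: 1939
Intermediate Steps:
x = -141 (x = -5 + (-8 + 8*(-16)) = -5 + (-8 - 128) = -5 - 136 = -141)
m = 2527
(m + x) + (-29 + 19*(-22)) = (2527 - 141) + (-29 + 19*(-22)) = 2386 + (-29 - 418) = 2386 - 447 = 1939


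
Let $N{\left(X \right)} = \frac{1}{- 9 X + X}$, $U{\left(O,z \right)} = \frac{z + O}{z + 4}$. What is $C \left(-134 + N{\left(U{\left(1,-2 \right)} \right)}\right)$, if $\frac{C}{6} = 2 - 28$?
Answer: $20865$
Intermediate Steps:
$U{\left(O,z \right)} = \frac{O + z}{4 + z}$
$N{\left(X \right)} = - \frac{1}{8 X}$ ($N{\left(X \right)} = \frac{1}{\left(-8\right) X} = - \frac{1}{8 X}$)
$C = -156$ ($C = 6 \left(2 - 28\right) = 6 \left(-26\right) = -156$)
$C \left(-134 + N{\left(U{\left(1,-2 \right)} \right)}\right) = - 156 \left(-134 - \frac{1}{8 \frac{1 - 2}{4 - 2}}\right) = - 156 \left(-134 - \frac{1}{8 \cdot \frac{1}{2} \left(-1\right)}\right) = - 156 \left(-134 - \frac{1}{8 \left(- \frac{1}{2}\right)}\right) = - 156 \left(-134 - - \frac{1}{4}\right) = - 156 \left(-134 + \frac{1}{4}\right) = \left(-156\right) \left(- \frac{535}{4}\right) = 20865$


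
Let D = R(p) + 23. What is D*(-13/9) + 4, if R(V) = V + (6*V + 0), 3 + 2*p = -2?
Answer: -71/18 ≈ -3.9444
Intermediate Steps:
p = -5/2 (p = -3/2 + (½)*(-2) = -3/2 - 1 = -5/2 ≈ -2.5000)
R(V) = 7*V (R(V) = V + 6*V = 7*V)
D = 11/2 (D = 7*(-5/2) + 23 = -35/2 + 23 = 11/2 ≈ 5.5000)
D*(-13/9) + 4 = 11*(-13/9)/2 + 4 = 11*(-13*⅑)/2 + 4 = (11/2)*(-13/9) + 4 = -143/18 + 4 = -71/18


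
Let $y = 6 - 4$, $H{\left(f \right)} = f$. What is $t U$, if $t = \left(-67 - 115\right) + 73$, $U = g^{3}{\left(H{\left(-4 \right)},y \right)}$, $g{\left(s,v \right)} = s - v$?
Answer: $23544$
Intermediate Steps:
$y = 2$ ($y = 6 - 4 = 2$)
$U = -216$ ($U = \left(-4 - 2\right)^{3} = \left(-6\right)^{3} = -216$)
$t = -109$ ($t = -182 + 73 = -109$)
$t U = \left(-109\right) \left(-216\right) = 23544$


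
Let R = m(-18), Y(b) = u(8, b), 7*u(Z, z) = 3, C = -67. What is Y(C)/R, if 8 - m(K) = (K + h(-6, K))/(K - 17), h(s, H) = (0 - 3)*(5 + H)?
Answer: 15/301 ≈ 0.049834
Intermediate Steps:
u(Z, z) = 3/7 (u(Z, z) = (⅐)*3 = 3/7)
h(s, H) = -15 - 3*H (h(s, H) = -3*(5 + H) = -15 - 3*H)
Y(b) = 3/7
m(K) = 8 - (-15 - 2*K)/(-17 + K) (m(K) = 8 - (K + (-15 - 3*K))/(K - 17) = 8 - (-15 - 2*K)/(-17 + K))
R = 43/5 (R = (-121 + 10*(-18))/(-17 - 18) = (-121 - 180)/(-35) = -1/35*(-301) = 43/5 ≈ 8.6000)
Y(C)/R = 3/(7*(43/5)) = (3/7)*(5/43) = 15/301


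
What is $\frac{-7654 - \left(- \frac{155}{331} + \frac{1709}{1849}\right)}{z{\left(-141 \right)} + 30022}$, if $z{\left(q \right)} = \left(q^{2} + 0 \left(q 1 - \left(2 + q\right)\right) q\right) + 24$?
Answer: $- \frac{4684672510}{30556272613} \approx -0.15331$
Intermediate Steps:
$z{\left(q \right)} = 24 + q^{2}$ ($z{\left(q \right)} = \left(q^{2} + 0 \left(q - \left(2 + q\right)\right) q\right) + 24 = \left(q^{2} + 0 \left(-2\right) q\right) + 24 = \left(q^{2} + 0 q\right) + 24 = \left(q^{2} + 0\right) + 24 = q^{2} + 24 = 24 + q^{2}$)
$\frac{-7654 - \left(- \frac{155}{331} + \frac{1709}{1849}\right)}{z{\left(-141 \right)} + 30022} = \frac{-7654 - \left(- \frac{155}{331} + \frac{1709}{1849}\right)}{\left(24 + \left(-141\right)^{2}\right) + 30022} = \frac{-7654 - \frac{279084}{612019}}{\left(24 + 19881\right) + 30022} = \frac{-7654 + \left(- \frac{1709}{1849} + \frac{155}{331}\right)}{19905 + 30022} = \frac{-7654 - \frac{279084}{612019}}{49927} = \left(- \frac{4684672510}{612019}\right) \frac{1}{49927} = - \frac{4684672510}{30556272613}$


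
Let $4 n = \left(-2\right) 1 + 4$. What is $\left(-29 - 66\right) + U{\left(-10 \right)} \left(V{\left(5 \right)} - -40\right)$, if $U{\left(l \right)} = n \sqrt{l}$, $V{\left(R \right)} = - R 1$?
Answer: $-95 + \frac{35 i \sqrt{10}}{2} \approx -95.0 + 55.34 i$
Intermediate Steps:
$V{\left(R \right)} = - R$
$n = \frac{1}{2}$ ($n = \frac{\left(-2\right) 1 + 4}{4} = \frac{-2 + 4}{4} = \frac{1}{4} \cdot 2 = \frac{1}{2} \approx 0.5$)
$U{\left(l \right)} = \frac{\sqrt{l}}{2}$
$\left(-29 - 66\right) + U{\left(-10 \right)} \left(V{\left(5 \right)} - -40\right) = \left(-29 - 66\right) + \frac{\sqrt{-10}}{2} \left(\left(-1\right) 5 - -40\right) = -95 + \frac{i \sqrt{10}}{2} \left(-5 + 40\right) = -95 + \frac{i \sqrt{10}}{2} \cdot 35 = -95 + \frac{35 i \sqrt{10}}{2}$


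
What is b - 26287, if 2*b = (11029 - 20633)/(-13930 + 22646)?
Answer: -114561147/4358 ≈ -26288.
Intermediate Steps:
b = -2401/4358 (b = ((11029 - 20633)/(-13930 + 22646))/2 = (-9604/8716)/2 = (-9604*1/8716)/2 = (½)*(-2401/2179) = -2401/4358 ≈ -0.55094)
b - 26287 = -2401/4358 - 26287 = -114561147/4358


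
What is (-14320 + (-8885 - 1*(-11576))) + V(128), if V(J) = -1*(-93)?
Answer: -11536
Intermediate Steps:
V(J) = 93
(-14320 + (-8885 - 1*(-11576))) + V(128) = (-14320 + (-8885 - 1*(-11576))) + 93 = (-14320 + (-8885 + 11576)) + 93 = (-14320 + 2691) + 93 = -11629 + 93 = -11536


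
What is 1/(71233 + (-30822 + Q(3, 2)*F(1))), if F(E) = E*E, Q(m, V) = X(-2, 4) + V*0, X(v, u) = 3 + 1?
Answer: 1/40415 ≈ 2.4743e-5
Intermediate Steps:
X(v, u) = 4
Q(m, V) = 4 (Q(m, V) = 4 + V*0 = 4 + 0 = 4)
F(E) = E²
1/(71233 + (-30822 + Q(3, 2)*F(1))) = 1/(71233 + (-30822 + 4*1²)) = 1/(71233 + (-30822 + 4*1)) = 1/(71233 + (-30822 + 4)) = 1/(71233 - 30818) = 1/40415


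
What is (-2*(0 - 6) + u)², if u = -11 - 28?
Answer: 729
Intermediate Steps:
u = -39
(-2*(0 - 6) + u)² = (-2*(0 - 6) - 39)² = (-2*(-6) - 39)² = (12 - 39)² = (-27)² = 729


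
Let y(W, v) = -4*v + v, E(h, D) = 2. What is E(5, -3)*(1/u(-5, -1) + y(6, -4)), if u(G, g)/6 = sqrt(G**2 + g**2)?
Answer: 24 + sqrt(26)/78 ≈ 24.065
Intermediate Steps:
y(W, v) = -3*v
u(G, g) = 6*sqrt(G**2 + g**2)
E(5, -3)*(1/u(-5, -1) + y(6, -4)) = 2*(1/(6*sqrt((-5)**2 + (-1)**2)) - 3*(-4)) = 2*(1/(6*sqrt(25 + 1)) + 12) = 2*(1/(6*sqrt(26)) + 12) = 2*(sqrt(26)/156 + 12) = 2*(12 + sqrt(26)/156) = 24 + sqrt(26)/78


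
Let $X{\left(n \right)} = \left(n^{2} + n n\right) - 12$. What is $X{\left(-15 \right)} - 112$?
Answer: $326$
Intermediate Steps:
$X{\left(n \right)} = -12 + 2 n^{2}$ ($X{\left(n \right)} = \left(n^{2} + n^{2}\right) - 12 = 2 n^{2} - 12 = -12 + 2 n^{2}$)
$X{\left(-15 \right)} - 112 = \left(-12 + 2 \left(-15\right)^{2}\right) - 112 = \left(-12 + 2 \cdot 225\right) - 112 = \left(-12 + 450\right) - 112 = 438 - 112 = 326$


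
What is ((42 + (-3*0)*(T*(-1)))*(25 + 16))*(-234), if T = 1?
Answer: -402948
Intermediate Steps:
((42 + (-3*0)*(T*(-1)))*(25 + 16))*(-234) = ((42 + (-3*0)*(1*(-1)))*(25 + 16))*(-234) = ((42 + 0*(-1))*41)*(-234) = ((42 + 0)*41)*(-234) = (42*41)*(-234) = 1722*(-234) = -402948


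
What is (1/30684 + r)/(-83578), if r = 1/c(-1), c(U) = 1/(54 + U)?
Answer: -1626253/2564507352 ≈ -0.00063414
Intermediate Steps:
r = 53 (r = 1/(1/(54 - 1)) = 1/(1/53) = 53)
(1/30684 + r)/(-83578) = (1/30684 + 53)/(-83578) = (1/30684 + 53)*(-1/83578) = (1626253/30684)*(-1/83578) = -1626253/2564507352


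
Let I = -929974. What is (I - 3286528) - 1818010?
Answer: -6034512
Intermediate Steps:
(I - 3286528) - 1818010 = (-929974 - 3286528) - 1818010 = -4216502 - 1818010 = -6034512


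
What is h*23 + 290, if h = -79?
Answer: -1527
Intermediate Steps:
h*23 + 290 = -79*23 + 290 = -1817 + 290 = -1527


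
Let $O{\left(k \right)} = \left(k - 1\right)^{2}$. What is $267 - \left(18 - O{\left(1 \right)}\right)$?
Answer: $249$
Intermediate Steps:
$O{\left(k \right)} = \left(-1 + k\right)^{2}$
$267 - \left(18 - O{\left(1 \right)}\right) = 267 - \left(18 - \left(-1 + 1\right)^{2}\right) = 267 - \left(18 - 0^{2}\right) = 267 - \left(18 - 0\right) = 267 - \left(18 + 0\right) = 267 - 18 = 249$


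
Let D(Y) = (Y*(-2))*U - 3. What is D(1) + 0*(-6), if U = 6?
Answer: -15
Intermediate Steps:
D(Y) = -3 - 12*Y (D(Y) = (Y*(-2))*6 - 3 = -2*Y*6 - 3 = -12*Y - 3 = -3 - 12*Y)
D(1) + 0*(-6) = (-3 - 12*1) + 0*(-6) = (-3 - 12) + 0 = -15 + 0 = -15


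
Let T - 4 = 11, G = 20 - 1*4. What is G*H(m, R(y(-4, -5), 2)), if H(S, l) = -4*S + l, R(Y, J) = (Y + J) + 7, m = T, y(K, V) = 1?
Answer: -800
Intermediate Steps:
G = 16 (G = 20 - 4 = 16)
T = 15 (T = 4 + 11 = 15)
m = 15
R(Y, J) = 7 + J + Y (R(Y, J) = (J + Y) + 7 = 7 + J + Y)
H(S, l) = l - 4*S
G*H(m, R(y(-4, -5), 2)) = 16*((7 + 2 + 1) - 4*15) = 16*(10 - 60) = 16*(-50) = -800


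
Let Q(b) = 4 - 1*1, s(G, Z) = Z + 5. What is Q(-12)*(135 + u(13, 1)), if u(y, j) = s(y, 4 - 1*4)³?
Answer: 780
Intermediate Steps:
s(G, Z) = 5 + Z
Q(b) = 3 (Q(b) = 4 - 1 = 3)
u(y, j) = 125 (u(y, j) = (5 + (4 - 1*4))³ = (5 + (4 - 4))³ = (5 + 0)³ = 5³ = 125)
Q(-12)*(135 + u(13, 1)) = 3*(135 + 125) = 3*260 = 780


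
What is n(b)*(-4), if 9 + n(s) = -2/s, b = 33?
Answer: 1196/33 ≈ 36.242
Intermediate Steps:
n(s) = -9 - 2/s
n(b)*(-4) = (-9 - 2/33)*(-4) = -299/33*(-4) = 1196/33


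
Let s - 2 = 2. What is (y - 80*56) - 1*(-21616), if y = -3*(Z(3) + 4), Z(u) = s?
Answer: 17112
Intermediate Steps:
s = 4 (s = 2 + 2 = 4)
Z(u) = 4
y = -24 (y = -3*(4 + 4) = -3*8 = -24)
(y - 80*56) - 1*(-21616) = (-24 - 80*56) - 1*(-21616) = (-24 - 4480) + 21616 = -4504 + 21616 = 17112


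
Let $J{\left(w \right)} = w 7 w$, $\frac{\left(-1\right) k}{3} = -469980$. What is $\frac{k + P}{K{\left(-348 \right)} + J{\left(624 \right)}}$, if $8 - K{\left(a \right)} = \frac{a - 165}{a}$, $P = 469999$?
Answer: $\frac{218072924}{316174069} \approx 0.68972$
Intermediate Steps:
$k = 1409940$ ($k = \left(-3\right) \left(-469980\right) = 1409940$)
$K{\left(a \right)} = 8 - \frac{-165 + a}{a}$ ($K{\left(a \right)} = 8 - \frac{a - 165}{a} = 8 - \frac{-165 + a}{a}$)
$J{\left(w \right)} = 7 w^{2}$ ($J{\left(w \right)} = 7 w w = 7 w^{2}$)
$\frac{k + P}{K{\left(-348 \right)} + J{\left(624 \right)}} = \frac{1409940 + 469999}{\left(7 + \frac{165}{-348}\right) + 7 \cdot 624^{2}} = \frac{1879939}{\left(7 + 165 \left(- \frac{1}{348}\right)\right) + 7 \cdot 389376} = \frac{1879939}{\left(7 - \frac{55}{116}\right) + 2725632} = \frac{1879939}{\frac{757}{116} + 2725632} = \frac{1879939}{\frac{316174069}{116}} = 1879939 \cdot \frac{116}{316174069} = \frac{218072924}{316174069}$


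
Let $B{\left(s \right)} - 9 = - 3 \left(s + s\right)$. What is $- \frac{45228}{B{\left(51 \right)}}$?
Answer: $\frac{15076}{99} \approx 152.28$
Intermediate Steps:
$B{\left(s \right)} = 9 - 6 s$ ($B{\left(s \right)} = 9 - 3 \left(s + s\right) = 9 - 3 \cdot 2 s = 9 - 6 s$)
$- \frac{45228}{B{\left(51 \right)}} = - \frac{45228}{9 - 306} = - \frac{45228}{-297} = \left(-45228\right) \left(- \frac{1}{297}\right) = \frac{15076}{99}$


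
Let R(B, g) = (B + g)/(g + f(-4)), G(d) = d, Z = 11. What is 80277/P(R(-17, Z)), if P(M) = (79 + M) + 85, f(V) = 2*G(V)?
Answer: 26759/54 ≈ 495.54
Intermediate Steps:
f(V) = 2*V
R(B, g) = (B + g)/(-8 + g) (R(B, g) = (B + g)/(g + 2*(-4)) = (B + g)/(g - 8) = (B + g)/(-8 + g))
P(M) = 164 + M
80277/P(R(-17, Z)) = 80277/(164 + (-17 + 11)/(-8 + 11)) = 80277/(164 - 6/3) = 80277/(164 + (⅓)*(-6)) = 80277/(164 - 2) = 80277/162 = 80277*(1/162) = 26759/54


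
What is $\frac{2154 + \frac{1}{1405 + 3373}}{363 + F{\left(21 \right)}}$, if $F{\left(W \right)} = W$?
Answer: $\frac{10291813}{1834752} \approx 5.6094$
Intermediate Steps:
$\frac{2154 + \frac{1}{1405 + 3373}}{363 + F{\left(21 \right)}} = \frac{2154 + \frac{1}{1405 + 3373}}{363 + 21} = \frac{2154 + \frac{1}{4778}}{384} = \left(2154 + \frac{1}{4778}\right) \frac{1}{384} = \frac{10291813}{4778} \cdot \frac{1}{384} = \frac{10291813}{1834752}$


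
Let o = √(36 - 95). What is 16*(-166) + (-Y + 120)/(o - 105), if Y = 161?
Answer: -29434799/11084 + 41*I*√59/11084 ≈ -2655.6 + 0.028413*I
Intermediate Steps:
o = I*√59 (o = √(-59) = I*√59 ≈ 7.6811*I)
16*(-166) + (-Y + 120)/(o - 105) = 16*(-166) + (-1*161 + 120)/(I*√59 - 105) = -2656 + (-161 + 120)/(-105 + I*√59) = -2656 - 41/(-105 + I*√59)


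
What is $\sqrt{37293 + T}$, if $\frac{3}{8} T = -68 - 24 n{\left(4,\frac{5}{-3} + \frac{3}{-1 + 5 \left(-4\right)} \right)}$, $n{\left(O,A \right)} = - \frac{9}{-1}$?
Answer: $\frac{\sqrt{328821}}{3} \approx 191.14$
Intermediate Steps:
$n{\left(O,A \right)} = 9$ ($n{\left(O,A \right)} = \left(-9\right) \left(-1\right) = 9$)
$T = - \frac{2272}{3}$ ($T = \frac{8 \left(-68 - 216\right)}{3} = \frac{8}{3} \left(-284\right) = - \frac{2272}{3} \approx -757.33$)
$\sqrt{37293 + T} = \sqrt{37293 - \frac{2272}{3}} = \sqrt{\frac{109607}{3}} = \frac{\sqrt{328821}}{3}$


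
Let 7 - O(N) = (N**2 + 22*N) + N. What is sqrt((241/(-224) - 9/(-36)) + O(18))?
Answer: I*sqrt(2295006)/56 ≈ 27.052*I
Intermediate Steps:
O(N) = 7 - N**2 - 23*N (O(N) = 7 - ((N**2 + 22*N) + N) = 7 - (N**2 + 23*N) = 7 + (-N**2 - 23*N) = 7 - N**2 - 23*N)
sqrt((241/(-224) - 9/(-36)) + O(18)) = sqrt((241/(-224) - 9/(-36)) + (7 - 1*18**2 - 23*18)) = sqrt((241*(-1/224) - 9*(-1/36)) + (7 - 1*324 - 414)) = sqrt((-241/224 + 1/4) + (7 - 324 - 414)) = sqrt(-185/224 - 731) = sqrt(-163929/224) = I*sqrt(2295006)/56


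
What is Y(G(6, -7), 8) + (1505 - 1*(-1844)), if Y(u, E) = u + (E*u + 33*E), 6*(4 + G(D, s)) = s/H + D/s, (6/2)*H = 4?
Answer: 199799/56 ≈ 3567.8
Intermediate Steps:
H = 4/3 (H = (⅓)*4 = 4/3 ≈ 1.3333)
G(D, s) = -4 + s/8 + D/(6*s) (G(D, s) = -4 + (s/(4/3) + D/s)/6 = -4 + (s*(¾) + D/s)/6 = -4 + (3*s/4 + D/s)/6 = -4 + (s/8 + D/(6*s)) = -4 + s/8 + D/(6*s))
Y(u, E) = u + 33*E + E*u (Y(u, E) = u + (33*E + E*u) = u + 33*E + E*u)
Y(G(6, -7), 8) + (1505 - 1*(-1844)) = ((-4 + (⅛)*(-7) + (⅙)*6/(-7)) + 33*8 + 8*(-4 + (⅛)*(-7) + (⅙)*6/(-7))) + (1505 - 1*(-1844)) = ((-4 - 7/8 + (⅙)*6*(-⅐)) + 264 + 8*(-4 - 7/8 + (⅙)*6*(-⅐))) + (1505 + 1844) = ((-4 - 7/8 - ⅐) + 264 + 8*(-4 - 7/8 - ⅐)) + 3349 = (-281/56 + 264 + 8*(-281/56)) + 3349 = (-281/56 + 264 - 281/7) + 3349 = 12255/56 + 3349 = 199799/56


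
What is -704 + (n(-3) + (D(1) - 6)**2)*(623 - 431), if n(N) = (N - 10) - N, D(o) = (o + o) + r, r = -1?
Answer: 2176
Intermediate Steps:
D(o) = -1 + 2*o (D(o) = (o + o) - 1 = 2*o - 1 = -1 + 2*o)
n(N) = -10 (n(N) = (-10 + N) - N = -10)
-704 + (n(-3) + (D(1) - 6)**2)*(623 - 431) = -704 + (-10 + ((-1 + 2*1) - 6)**2)*(623 - 431) = -704 + (-10 + ((-1 + 2) - 6)**2)*192 = -704 + (-10 + (1 - 6)**2)*192 = -704 + (-10 + (-5)**2)*192 = -704 + (-10 + 25)*192 = -704 + 15*192 = -704 + 2880 = 2176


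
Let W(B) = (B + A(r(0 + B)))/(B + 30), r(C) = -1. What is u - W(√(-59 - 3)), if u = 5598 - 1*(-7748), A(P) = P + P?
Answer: 6419425/481 - 16*I*√62/481 ≈ 13346.0 - 0.26192*I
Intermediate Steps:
A(P) = 2*P
u = 13346 (u = 5598 + 7748 = 13346)
W(B) = (-2 + B)/(30 + B) (W(B) = (B + 2*(-1))/(B + 30) = (B - 2)/(30 + B) = (-2 + B)/(30 + B))
u - W(√(-59 - 3)) = 13346 - (-2 + √(-59 - 3))/(30 + √(-59 - 3)) = 13346 - (-2 + √(-62))/(30 + √(-62)) = 13346 - (-2 + I*√62)/(30 + I*√62)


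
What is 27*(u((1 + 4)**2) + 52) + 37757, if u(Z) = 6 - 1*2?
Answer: 39269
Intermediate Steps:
u(Z) = 4 (u(Z) = 6 - 2 = 4)
27*(u((1 + 4)**2) + 52) + 37757 = 27*(4 + 52) + 37757 = 27*56 + 37757 = 1512 + 37757 = 39269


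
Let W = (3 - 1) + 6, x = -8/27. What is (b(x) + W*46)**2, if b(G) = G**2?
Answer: 72004208896/531441 ≈ 1.3549e+5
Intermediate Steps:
x = -8/27 (x = -8*1/27 = -8/27 ≈ -0.29630)
W = 8 (W = 2 + 6 = 8)
(b(x) + W*46)**2 = ((-8/27)**2 + 8*46)**2 = (64/729 + 368)**2 = (268336/729)**2 = 72004208896/531441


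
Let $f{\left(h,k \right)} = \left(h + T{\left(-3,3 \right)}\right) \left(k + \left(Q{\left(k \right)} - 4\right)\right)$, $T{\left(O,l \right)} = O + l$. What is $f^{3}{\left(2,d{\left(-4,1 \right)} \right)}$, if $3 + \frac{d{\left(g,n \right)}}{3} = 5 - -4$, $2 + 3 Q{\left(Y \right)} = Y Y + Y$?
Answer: $\frac{445943744}{27} \approx 1.6516 \cdot 10^{7}$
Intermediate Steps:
$Q{\left(Y \right)} = - \frac{2}{3} + \frac{Y}{3} + \frac{Y^{2}}{3}$ ($Q{\left(Y \right)} = - \frac{2}{3} + \frac{Y Y + Y}{3} = - \frac{2}{3} + \frac{Y^{2} + Y}{3} = - \frac{2}{3} + \frac{Y + Y^{2}}{3} = - \frac{2}{3} + \left(\frac{Y}{3} + \frac{Y^{2}}{3}\right) = - \frac{2}{3} + \frac{Y}{3} + \frac{Y^{2}}{3}$)
$d{\left(g,n \right)} = 18$ ($d{\left(g,n \right)} = -9 + 3 \left(5 - -4\right) = -9 + 3 \left(5 + 4\right) = -9 + 3 \cdot 9 = -9 + 27 = 18$)
$f{\left(h,k \right)} = h \left(- \frac{14}{3} + \frac{k^{2}}{3} + \frac{4 k}{3}\right)$ ($f{\left(h,k \right)} = \left(h + \left(-3 + 3\right)\right) \left(k - \left(\frac{14}{3} - \frac{k}{3} - \frac{k^{2}}{3}\right)\right) = \left(h + 0\right) \left(k + \left(- \frac{14}{3} + \frac{k}{3} + \frac{k^{2}}{3}\right)\right) = h \left(- \frac{14}{3} + \frac{k^{2}}{3} + \frac{4 k}{3}\right)$)
$f^{3}{\left(2,d{\left(-4,1 \right)} \right)} = \left(\frac{1}{3} \cdot 2 \left(-14 + 18^{2} + 4 \cdot 18\right)\right)^{3} = \left(\frac{1}{3} \cdot 2 \left(-14 + 324 + 72\right)\right)^{3} = \left(\frac{1}{3} \cdot 2 \cdot 382\right)^{3} = \left(\frac{764}{3}\right)^{3} = \frac{445943744}{27}$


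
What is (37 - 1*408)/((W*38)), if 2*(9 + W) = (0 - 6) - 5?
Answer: 371/551 ≈ 0.67332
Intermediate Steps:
W = -29/2 (W = -9 + ((0 - 6) - 5)/2 = -9 + (-6 - 5)/2 = -9 + (1/2)*(-11) = -9 - 11/2 = -29/2 ≈ -14.500)
(37 - 1*408)/((W*38)) = (37 - 1*408)/((-29/2*38)) = (37 - 408)/(-551) = -371*(-1/551) = 371/551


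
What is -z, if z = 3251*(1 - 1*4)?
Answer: 9753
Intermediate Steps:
z = -9753 (z = 3251*(1 - 4) = 3251*(-3) = -9753)
-z = -1*(-9753) = 9753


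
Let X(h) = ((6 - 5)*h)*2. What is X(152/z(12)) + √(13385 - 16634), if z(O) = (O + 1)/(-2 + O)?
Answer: 3040/13 + 57*I ≈ 233.85 + 57.0*I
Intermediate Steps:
z(O) = (1 + O)/(-2 + O)
X(h) = 2*h (X(h) = (1*h)*2 = h*2 = 2*h)
X(152/z(12)) + √(13385 - 16634) = 2*(152/(((1 + 12)/(-2 + 12)))) + √(13385 - 16634) = 2*(152/((13/10))) + √(-3249) = 2*(152/(((⅒)*13))) + 57*I = 2*(152/(13/10)) + 57*I = 2*(152*(10/13)) + 57*I = 2*(1520/13) + 57*I = 3040/13 + 57*I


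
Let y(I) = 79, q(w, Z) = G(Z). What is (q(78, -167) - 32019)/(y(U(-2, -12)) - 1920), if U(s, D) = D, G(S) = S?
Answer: 4598/263 ≈ 17.483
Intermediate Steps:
q(w, Z) = Z
(q(78, -167) - 32019)/(y(U(-2, -12)) - 1920) = (-167 - 32019)/(79 - 1920) = -32186/(-1841) = -32186*(-1/1841) = 4598/263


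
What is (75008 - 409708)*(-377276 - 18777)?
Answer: 132558939100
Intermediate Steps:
(75008 - 409708)*(-377276 - 18777) = -334700*(-396053) = 132558939100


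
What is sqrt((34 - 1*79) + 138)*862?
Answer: 862*sqrt(93) ≈ 8312.8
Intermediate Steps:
sqrt((34 - 1*79) + 138)*862 = sqrt((34 - 79) + 138)*862 = sqrt(-45 + 138)*862 = sqrt(93)*862 = 862*sqrt(93)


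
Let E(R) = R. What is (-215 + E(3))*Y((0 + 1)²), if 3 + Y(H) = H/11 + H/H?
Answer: 4452/11 ≈ 404.73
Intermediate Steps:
Y(H) = -2 + H/11 (Y(H) = -3 + (H/11 + H/H) = -3 + (H*(1/11) + 1) = -3 + (H/11 + 1) = -3 + (1 + H/11) = -2 + H/11)
(-215 + E(3))*Y((0 + 1)²) = (-215 + 3)*(-2 + (0 + 1)²/11) = -212*(-2 + (1/11)*1²) = -212*(-2 + (1/11)*1) = -212*(-2 + 1/11) = -212*(-21/11) = 4452/11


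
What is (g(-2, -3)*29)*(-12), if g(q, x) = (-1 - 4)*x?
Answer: -5220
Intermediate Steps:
g(q, x) = -5*x
(g(-2, -3)*29)*(-12) = (-5*(-3)*29)*(-12) = (15*29)*(-12) = 435*(-12) = -5220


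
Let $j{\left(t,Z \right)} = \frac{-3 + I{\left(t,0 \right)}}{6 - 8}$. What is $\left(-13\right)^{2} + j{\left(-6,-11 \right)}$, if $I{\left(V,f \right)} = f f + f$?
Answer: $\frac{341}{2} \approx 170.5$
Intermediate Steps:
$I{\left(V,f \right)} = f + f^{2}$ ($I{\left(V,f \right)} = f^{2} + f = f + f^{2}$)
$j{\left(t,Z \right)} = \frac{3}{2}$ ($j{\left(t,Z \right)} = \frac{-3 + 0 \left(1 + 0\right)}{6 - 8} = \frac{-3 + 0 \cdot 1}{-2} = \left(-3 + 0\right) \left(- \frac{1}{2}\right) = \left(-3\right) \left(- \frac{1}{2}\right) = \frac{3}{2}$)
$\left(-13\right)^{2} + j{\left(-6,-11 \right)} = \left(-13\right)^{2} + \frac{3}{2} = 169 + \frac{3}{2} = \frac{341}{2}$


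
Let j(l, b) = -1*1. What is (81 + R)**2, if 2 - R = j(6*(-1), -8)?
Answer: 7056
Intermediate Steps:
j(l, b) = -1
R = 3 (R = 2 - 1*(-1) = 2 + 1 = 3)
(81 + R)**2 = (81 + 3)**2 = 84**2 = 7056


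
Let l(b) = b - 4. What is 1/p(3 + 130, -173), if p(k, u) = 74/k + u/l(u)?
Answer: 23541/36107 ≈ 0.65198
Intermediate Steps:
l(b) = -4 + b
p(k, u) = 74/k + u/(-4 + u)
1/p(3 + 130, -173) = 1/(74/(3 + 130) - 173/(-4 - 173)) = 1/(74/133 - 173/(-177)) = 1/(74*(1/133) - 173*(-1/177)) = 1/(74/133 + 173/177) = 1/(36107/23541) = 23541/36107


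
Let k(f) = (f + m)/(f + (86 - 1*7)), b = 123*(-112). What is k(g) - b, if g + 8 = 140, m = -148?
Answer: 2906720/211 ≈ 13776.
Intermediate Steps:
b = -13776
g = 132 (g = -8 + 140 = 132)
k(f) = (-148 + f)/(79 + f) (k(f) = (f - 148)/(f + (86 - 1*7)) = (-148 + f)/(f + (86 - 7)) = (-148 + f)/(f + 79) = (-148 + f)/(79 + f))
k(g) - b = (-148 + 132)/(79 + 132) - 1*(-13776) = -16/211 + 13776 = 2906720/211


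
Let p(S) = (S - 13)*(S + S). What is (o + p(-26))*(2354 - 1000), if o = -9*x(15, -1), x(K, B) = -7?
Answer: 2831214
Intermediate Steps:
p(S) = 2*S*(-13 + S) (p(S) = (-13 + S)*(2*S) = 2*S*(-13 + S))
o = 63 (o = -9*(-7) = 63)
(o + p(-26))*(2354 - 1000) = (63 + 2*(-26)*(-13 - 26))*(2354 - 1000) = (63 + 2*(-26)*(-39))*1354 = (63 + 2028)*1354 = 2091*1354 = 2831214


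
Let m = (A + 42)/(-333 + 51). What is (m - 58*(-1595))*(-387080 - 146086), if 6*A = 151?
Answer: -13909102827137/282 ≈ -4.9323e+10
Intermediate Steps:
A = 151/6 (A = (⅙)*151 = 151/6 ≈ 25.167)
m = -403/1692 (m = (151/6 + 42)/(-333 + 51) = (403/6)/(-282) = (403/6)*(-1/282) = -403/1692 ≈ -0.23818)
(m - 58*(-1595))*(-387080 - 146086) = (-403/1692 - 58*(-1595))*(-387080 - 146086) = (-403/1692 + 92510)*(-533166) = (156526517/1692)*(-533166) = -13909102827137/282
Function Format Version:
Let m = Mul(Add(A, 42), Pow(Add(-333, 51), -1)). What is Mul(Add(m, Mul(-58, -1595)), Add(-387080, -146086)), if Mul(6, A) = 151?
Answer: Rational(-13909102827137, 282) ≈ -4.9323e+10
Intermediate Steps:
A = Rational(151, 6) (A = Mul(Rational(1, 6), 151) = Rational(151, 6) ≈ 25.167)
m = Rational(-403, 1692) (m = Mul(Add(Rational(151, 6), 42), Pow(Add(-333, 51), -1)) = Mul(Rational(403, 6), Pow(-282, -1)) = Mul(Rational(403, 6), Rational(-1, 282)) = Rational(-403, 1692) ≈ -0.23818)
Mul(Add(m, Mul(-58, -1595)), Add(-387080, -146086)) = Mul(Add(Rational(-403, 1692), Mul(-58, -1595)), Add(-387080, -146086)) = Mul(Add(Rational(-403, 1692), 92510), -533166) = Mul(Rational(156526517, 1692), -533166) = Rational(-13909102827137, 282)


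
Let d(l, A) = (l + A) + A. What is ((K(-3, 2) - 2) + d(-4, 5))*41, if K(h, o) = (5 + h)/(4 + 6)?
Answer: 861/5 ≈ 172.20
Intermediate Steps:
K(h, o) = 1/2 + h/10 (K(h, o) = (5 + h)/10 = (5 + h)*(1/10) = 1/2 + h/10)
d(l, A) = l + 2*A (d(l, A) = (A + l) + A = l + 2*A)
((K(-3, 2) - 2) + d(-4, 5))*41 = (((1/2 + (1/10)*(-3)) - 2) + (-4 + 2*5))*41 = (((1/2 - 3/10) - 2) + (-4 + 10))*41 = ((1/5 - 2) + 6)*41 = (-9/5 + 6)*41 = (21/5)*41 = 861/5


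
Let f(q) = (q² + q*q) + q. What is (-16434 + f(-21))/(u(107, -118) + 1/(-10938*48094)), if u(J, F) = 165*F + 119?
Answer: 8192210474556/10179635580373 ≈ 0.80476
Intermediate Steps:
u(J, F) = 119 + 165*F
f(q) = q + 2*q² (f(q) = (q² + q²) + q = 2*q² + q = q + 2*q²)
(-16434 + f(-21))/(u(107, -118) + 1/(-10938*48094)) = (-16434 - 21*(1 + 2*(-21)))/((119 + 165*(-118)) + 1/(-10938*48094)) = (-16434 - 21*(1 - 42))/((119 - 19470) - 1/10938*1/48094) = (-16434 - 21*(-41))/(-19351 - 1/526052172) = (-16434 + 861)/(-10179635580373/526052172) = -15573*(-526052172/10179635580373) = 8192210474556/10179635580373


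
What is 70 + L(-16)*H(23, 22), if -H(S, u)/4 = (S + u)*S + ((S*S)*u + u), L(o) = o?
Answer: 812550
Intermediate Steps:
H(S, u) = -4*u - 4*S*(S + u) - 4*u*S² (H(S, u) = -4*((S + u)*S + ((S*S)*u + u)) = -4*(S*(S + u) + (S²*u + u)) = -4*(S*(S + u) + (u*S² + u)) = -4*(S*(S + u) + (u + u*S²)) = -4*(u + S*(S + u) + u*S²) = -4*u - 4*S*(S + u) - 4*u*S²)
70 + L(-16)*H(23, 22) = 70 - 16*(-4*22 - 4*23² - 4*23*22 - 4*22*23²) = 70 - 16*(-88 - 4*529 - 2024 - 4*22*529) = 70 - 16*(-88 - 2116 - 2024 - 46552) = 70 - 16*(-50780) = 70 + 812480 = 812550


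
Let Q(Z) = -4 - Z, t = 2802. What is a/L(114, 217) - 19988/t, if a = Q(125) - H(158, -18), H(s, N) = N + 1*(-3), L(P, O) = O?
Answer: -2320006/304017 ≈ -7.6312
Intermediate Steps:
H(s, N) = -3 + N (H(s, N) = N - 3 = -3 + N)
a = -108 (a = (-4 - 1*125) - (-3 - 18) = (-4 - 125) - 1*(-21) = -129 + 21 = -108)
a/L(114, 217) - 19988/t = -108/217 - 19988/2802 = -108*1/217 - 19988*1/2802 = -108/217 - 9994/1401 = -2320006/304017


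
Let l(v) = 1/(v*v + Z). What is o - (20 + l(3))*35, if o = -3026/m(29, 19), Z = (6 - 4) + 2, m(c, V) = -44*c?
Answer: -5808461/8294 ≈ -700.32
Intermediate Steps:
Z = 4 (Z = 2 + 2 = 4)
l(v) = 1/(4 + v**2) (l(v) = 1/(v*v + 4) = 1/(v**2 + 4) = 1/(4 + v**2))
o = 1513/638 (o = -3026/((-44*29)) = -3026/(-1276) = -3026*(-1/1276) = 1513/638 ≈ 2.3715)
o - (20 + l(3))*35 = 1513/638 - (20 + 1/(4 + 3**2))*35 = 1513/638 - (20 + 1/(4 + 9))*35 = 1513/638 - (20 + 1/13)*35 = 1513/638 - 261*35/13 = 1513/638 - 1*9135/13 = 1513/638 - 9135/13 = -5808461/8294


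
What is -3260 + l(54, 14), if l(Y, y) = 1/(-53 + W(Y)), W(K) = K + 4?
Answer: -16299/5 ≈ -3259.8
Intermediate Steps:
W(K) = 4 + K
l(Y, y) = 1/(-49 + Y) (l(Y, y) = 1/(-53 + (4 + Y)) = 1/(-49 + Y))
-3260 + l(54, 14) = -3260 + 1/(-49 + 54) = -3260 + 1/5 = -3260 + ⅕ = -16299/5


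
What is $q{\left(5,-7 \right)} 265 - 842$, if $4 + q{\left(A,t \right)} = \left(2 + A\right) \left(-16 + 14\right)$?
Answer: $-5612$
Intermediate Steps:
$q{\left(A,t \right)} = -8 - 2 A$ ($q{\left(A,t \right)} = -4 + \left(2 + A\right) \left(-16 + 14\right) = -4 + \left(2 + A\right) \left(-2\right) = -4 - \left(4 + 2 A\right) = -8 - 2 A$)
$q{\left(5,-7 \right)} 265 - 842 = \left(-8 - 10\right) 265 - 842 = \left(-18\right) 265 - 842 = -4770 - 842 = -5612$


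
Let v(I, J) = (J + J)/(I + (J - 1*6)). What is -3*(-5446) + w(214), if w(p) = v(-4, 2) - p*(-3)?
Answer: 33959/2 ≈ 16980.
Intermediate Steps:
v(I, J) = 2*J/(-6 + I + J) (v(I, J) = (2*J)/(I + (J - 6)) = (2*J)/(I + (-6 + J)) = (2*J)/(-6 + I + J) = 2*J/(-6 + I + J))
w(p) = -½ + 3*p (w(p) = 2*2/(-6 - 4 + 2) - p*(-3) = 2*2/(-8) - (-3)*p = 2*2*(-⅛) + 3*p = -½ + 3*p)
-3*(-5446) + w(214) = -3*(-5446) + (-½ + 3*214) = 16338 + (-½ + 642) = 16338 + 1283/2 = 33959/2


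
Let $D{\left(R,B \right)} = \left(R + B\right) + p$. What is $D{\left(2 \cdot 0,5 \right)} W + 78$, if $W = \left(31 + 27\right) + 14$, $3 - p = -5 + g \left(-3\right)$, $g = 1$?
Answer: $1230$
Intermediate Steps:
$p = 11$ ($p = 3 - \left(-5 + 1 \left(-3\right)\right) = 3 - \left(-5 - 3\right) = 3 - -8 = 3 + 8 = 11$)
$D{\left(R,B \right)} = 11 + B + R$ ($D{\left(R,B \right)} = \left(R + B\right) + 11 = \left(B + R\right) + 11 = 11 + B + R$)
$W = 72$ ($W = 58 + 14 = 72$)
$D{\left(2 \cdot 0,5 \right)} W + 78 = \left(11 + 5 + 2 \cdot 0\right) 72 + 78 = \left(11 + 5 + 0\right) 72 + 78 = 16 \cdot 72 + 78 = 1152 + 78 = 1230$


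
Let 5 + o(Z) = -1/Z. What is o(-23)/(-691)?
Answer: 114/15893 ≈ 0.0071730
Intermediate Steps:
o(Z) = -5 - 1/Z
o(-23)/(-691) = (-5 - 1/(-23))/(-691) = (-5 - 1*(-1/23))*(-1/691) = (-5 + 1/23)*(-1/691) = -114/23*(-1/691) = 114/15893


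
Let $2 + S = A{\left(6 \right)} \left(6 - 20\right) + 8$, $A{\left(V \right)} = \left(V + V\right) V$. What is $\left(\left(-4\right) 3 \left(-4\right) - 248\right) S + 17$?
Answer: $200417$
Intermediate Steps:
$A{\left(V \right)} = 2 V^{2}$ ($A{\left(V \right)} = 2 V V = 2 V^{2}$)
$S = -1002$ ($S = -2 + \left(2 \cdot 6^{2} \left(6 - 20\right) + 8\right) = -2 + \left(2 \cdot 36 \left(6 - 20\right) + 8\right) = -2 + \left(72 \left(-14\right) + 8\right) = -2 + \left(-1008 + 8\right) = -2 - 1000 = -1002$)
$\left(\left(-4\right) 3 \left(-4\right) - 248\right) S + 17 = \left(\left(-4\right) 3 \left(-4\right) - 248\right) \left(-1002\right) + 17 = \left(\left(-12\right) \left(-4\right) - 248\right) \left(-1002\right) + 17 = \left(48 - 248\right) \left(-1002\right) + 17 = \left(-200\right) \left(-1002\right) + 17 = 200400 + 17 = 200417$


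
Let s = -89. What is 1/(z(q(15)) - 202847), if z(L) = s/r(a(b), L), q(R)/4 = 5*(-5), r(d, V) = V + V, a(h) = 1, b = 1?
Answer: -200/40569311 ≈ -4.9298e-6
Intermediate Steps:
r(d, V) = 2*V
q(R) = -100 (q(R) = 4*(5*(-5)) = 4*(-25) = -100)
z(L) = -89/(2*L) (z(L) = -89*1/(2*L) = -89/(2*L))
1/(z(q(15)) - 202847) = 1/(-89/2/(-100) - 202847) = 1/(-89/2*(-1/100) - 202847) = 1/(89/200 - 202847) = 1/(-40569311/200) = -200/40569311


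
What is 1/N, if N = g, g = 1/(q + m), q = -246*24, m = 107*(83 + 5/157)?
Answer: 467924/157 ≈ 2980.4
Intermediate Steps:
m = 1394852/157 (m = 107*(83 + 5*(1/157)) = 107*(83 + 5/157) = 107*(13036/157) = 1394852/157 ≈ 8884.4)
q = -5904
g = 157/467924 (g = 1/(-5904 + 1394852/157) = 1/(467924/157) = 157/467924 ≈ 0.00033552)
N = 157/467924 ≈ 0.00033552
1/N = 1/(157/467924) = 467924/157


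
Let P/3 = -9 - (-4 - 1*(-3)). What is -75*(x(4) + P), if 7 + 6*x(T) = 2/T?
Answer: 7525/4 ≈ 1881.3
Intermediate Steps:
x(T) = -7/6 + 1/(3*T) (x(T) = -7/6 + (2/T)/6 = -7/6 + 1/(3*T))
P = -24 (P = 3*(-9 - (-4 - 1*(-3))) = 3*(-9 - (-4 + 3)) = 3*(-9 - 1*(-1)) = 3*(-9 + 1) = 3*(-8) = -24)
-75*(x(4) + P) = -75*((1/6)*(2 - 7*4)/4 - 24) = -75*((1/6)*(1/4)*(2 - 28) - 24) = -75*((1/6)*(1/4)*(-26) - 24) = -75*(-13/12 - 24) = -75*(-301/12) = 7525/4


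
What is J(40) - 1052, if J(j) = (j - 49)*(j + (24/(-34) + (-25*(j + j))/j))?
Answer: -16246/17 ≈ -955.65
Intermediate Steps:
J(j) = (-49 + j)*(-862/17 + j) (J(j) = (-49 + j)*(j + (24*(-1/34) + (-50*j)/j)) = (-49 + j)*(j + (-12/17 + (-50*j)/j)) = (-49 + j)*(j + (-12/17 - 50)) = (-49 + j)*(j - 862/17) = (-49 + j)*(-862/17 + j))
J(40) - 1052 = (42238/17 + 40**2 - 1695/17*40) - 1052 = (42238/17 + 1600 - 67800/17) - 1052 = 1638/17 - 1052 = -16246/17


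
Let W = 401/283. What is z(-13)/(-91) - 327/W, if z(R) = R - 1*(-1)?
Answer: -8416419/36491 ≈ -230.64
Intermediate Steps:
z(R) = 1 + R (z(R) = R + 1 = 1 + R)
W = 401/283 (W = 401*(1/283) = 401/283 ≈ 1.4170)
z(-13)/(-91) - 327/W = (1 - 13)/(-91) - 327/401/283 = -12*(-1/91) - 327*283/401 = 12/91 - 92541/401 = -8416419/36491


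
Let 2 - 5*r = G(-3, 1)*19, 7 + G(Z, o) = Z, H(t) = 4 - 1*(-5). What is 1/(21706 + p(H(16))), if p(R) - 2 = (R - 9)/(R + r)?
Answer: 1/21708 ≈ 4.6066e-5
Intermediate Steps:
H(t) = 9 (H(t) = 4 + 5 = 9)
G(Z, o) = -7 + Z
r = 192/5 (r = ⅖ - (-7 - 3)*19/5 = ⅖ - (-2)*19 = ⅖ - ⅕*(-190) = ⅖ + 38 = 192/5 ≈ 38.400)
p(R) = 2 + (-9 + R)/(192/5 + R) (p(R) = 2 + (R - 9)/(R + 192/5) = 2 + (-9 + R)/(192/5 + R))
1/(21706 + p(H(16))) = 1/(21706 + 3*(113 + 5*9)/(192 + 5*9)) = 1/(21706 + 3*(113 + 45)/(192 + 45)) = 1/(21706 + 3*158/237) = 1/(21706 + 3*(1/237)*158) = 1/(21706 + 2) = 1/21708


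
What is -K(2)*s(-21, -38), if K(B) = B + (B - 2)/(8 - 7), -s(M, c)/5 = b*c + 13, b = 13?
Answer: -4810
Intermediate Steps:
s(M, c) = -65 - 65*c (s(M, c) = -5*(13*c + 13) = -5*(13 + 13*c) = -65 - 65*c)
K(B) = -2 + 2*B (K(B) = B + (-2 + B)/1 = B + (-2 + B)*1 = B + (-2 + B) = -2 + 2*B)
-K(2)*s(-21, -38) = -(-2 + 2*2)*(-65 - 65*(-38)) = -(-2 + 4)*(-65 + 2470) = -2*2405 = -1*4810 = -4810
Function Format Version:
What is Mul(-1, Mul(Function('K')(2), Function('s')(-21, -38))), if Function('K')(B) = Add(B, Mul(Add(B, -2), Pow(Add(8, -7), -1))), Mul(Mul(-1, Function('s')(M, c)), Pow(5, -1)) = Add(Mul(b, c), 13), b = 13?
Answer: -4810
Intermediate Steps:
Function('s')(M, c) = Add(-65, Mul(-65, c)) (Function('s')(M, c) = Mul(-5, Add(Mul(13, c), 13)) = Mul(-5, Add(13, Mul(13, c))) = Add(-65, Mul(-65, c)))
Function('K')(B) = Add(-2, Mul(2, B)) (Function('K')(B) = Add(B, Mul(Add(-2, B), Pow(1, -1))) = Add(B, Mul(Add(-2, B), 1)) = Add(B, Add(-2, B)) = Add(-2, Mul(2, B)))
Mul(-1, Mul(Function('K')(2), Function('s')(-21, -38))) = Mul(-1, Mul(Add(-2, Mul(2, 2)), Add(-65, Mul(-65, -38)))) = Mul(-1, Mul(Add(-2, 4), Add(-65, 2470))) = Mul(-1, Mul(2, 2405)) = Mul(-1, 4810) = -4810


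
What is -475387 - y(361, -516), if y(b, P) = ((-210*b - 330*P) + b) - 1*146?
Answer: -570072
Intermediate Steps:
y(b, P) = -146 - 330*P - 209*b (y(b, P) = ((-330*P - 210*b) + b) - 146 = (-330*P - 209*b) - 146 = -146 - 330*P - 209*b)
-475387 - y(361, -516) = -475387 - (-146 - 330*(-516) - 209*361) = -475387 - (-146 + 170280 - 75449) = -475387 - 1*94685 = -475387 - 94685 = -570072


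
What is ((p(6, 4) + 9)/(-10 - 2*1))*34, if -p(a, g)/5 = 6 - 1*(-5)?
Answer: 391/3 ≈ 130.33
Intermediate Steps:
p(a, g) = -55 (p(a, g) = -5*(6 - 1*(-5)) = -5*(6 + 5) = -5*11 = -55)
((p(6, 4) + 9)/(-10 - 2*1))*34 = ((-55 + 9)/(-10 - 2*1))*34 = -46/(-10 - 2)*34 = -46/(-12)*34 = -46*(-1/12)*34 = (23/6)*34 = 391/3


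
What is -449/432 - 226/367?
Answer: -262415/158544 ≈ -1.6552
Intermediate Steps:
-449/432 - 226/367 = -262415/158544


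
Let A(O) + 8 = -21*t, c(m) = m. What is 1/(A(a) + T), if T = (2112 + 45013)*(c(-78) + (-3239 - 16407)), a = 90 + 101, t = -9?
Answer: -1/929493319 ≈ -1.0759e-9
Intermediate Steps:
a = 191
A(O) = 181 (A(O) = -8 - 21*(-9) = -8 + 189 = 181)
T = -929493500 (T = (2112 + 45013)*(-78 + (-3239 - 16407)) = 47125*(-78 - 19646) = 47125*(-19724) = -929493500)
1/(A(a) + T) = 1/(181 - 929493500) = 1/(-929493319) = -1/929493319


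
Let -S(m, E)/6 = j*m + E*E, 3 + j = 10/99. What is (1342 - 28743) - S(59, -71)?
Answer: 60019/33 ≈ 1818.8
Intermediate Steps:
j = -287/99 (j = -3 + 10/99 = -287/99 ≈ -2.8990)
S(m, E) = -6*E**2 + 574*m/33 (S(m, E) = -6*(-287*m/99 + E*E) = -6*(-287*m/99 + E**2) = -6*(E**2 - 287*m/99) = -6*E**2 + 574*m/33)
(1342 - 28743) - S(59, -71) = (1342 - 28743) - (-6*(-71)**2 + (574/33)*59) = -27401 - (-6*5041 + 33866/33) = -27401 - (-30246 + 33866/33) = -27401 - 1*(-964252/33) = -27401 + 964252/33 = 60019/33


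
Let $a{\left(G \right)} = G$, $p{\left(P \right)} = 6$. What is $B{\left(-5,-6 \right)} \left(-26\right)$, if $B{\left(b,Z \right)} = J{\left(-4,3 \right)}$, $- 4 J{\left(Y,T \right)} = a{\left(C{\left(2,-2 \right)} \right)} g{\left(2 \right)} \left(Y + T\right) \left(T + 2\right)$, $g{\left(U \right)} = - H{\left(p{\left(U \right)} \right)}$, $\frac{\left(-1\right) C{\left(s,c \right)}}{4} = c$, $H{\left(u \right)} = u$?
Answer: $1560$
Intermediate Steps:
$C{\left(s,c \right)} = - 4 c$
$g{\left(U \right)} = -6$ ($g{\left(U \right)} = \left(-1\right) 6 = -6$)
$J{\left(Y,T \right)} = 12 \left(2 + T\right) \left(T + Y\right)$ ($J{\left(Y,T \right)} = - \frac{\left(-4\right) \left(-2\right) \left(-6\right) \left(Y + T\right) \left(T + 2\right)}{4} = - \frac{8 \left(-6\right) \left(T + Y\right) \left(2 + T\right)}{4} = - \frac{\left(-48\right) \left(2 + T\right) \left(T + Y\right)}{4} = 12 \left(2 + T\right) \left(T + Y\right)$)
$B{\left(b,Z \right)} = -60$ ($B{\left(b,Z \right)} = 12 \cdot 3^{2} + 24 \cdot 3 + 24 \left(-4\right) + 12 \cdot 3 \left(-4\right) = 12 \cdot 9 + 72 - 96 - 144 = 108 + 72 - 96 - 144 = -60$)
$B{\left(-5,-6 \right)} \left(-26\right) = \left(-60\right) \left(-26\right) = 1560$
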